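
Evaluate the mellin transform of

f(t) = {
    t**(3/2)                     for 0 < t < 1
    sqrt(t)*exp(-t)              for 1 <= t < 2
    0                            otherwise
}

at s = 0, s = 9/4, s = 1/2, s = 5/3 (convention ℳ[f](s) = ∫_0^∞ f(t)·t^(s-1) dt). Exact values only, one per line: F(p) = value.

F(0) = -sqrt(pi)*erfc(sqrt(2)) + sqrt(pi)*erfc(1) + 2/3
F(9/4) = -uppergamma(11/4, 2) + 4/15 + uppergamma(11/4, 1)
F(1/2) = (-1 + E + exp(2)/2)*exp(-2)
F(5/3) = -uppergamma(13/6, 2) + 6/19 + uppergamma(13/6, 1)

strip the shared t-power: t on [0, 1); exp(-t) on [1, 2)
f breaks at 1 into 2 integrals to sum
on [0, 1) integrate f = t**(3/2) against the kernel
over [1, 2), the kernel integral of sqrt(t)*exp(-t) enters the sum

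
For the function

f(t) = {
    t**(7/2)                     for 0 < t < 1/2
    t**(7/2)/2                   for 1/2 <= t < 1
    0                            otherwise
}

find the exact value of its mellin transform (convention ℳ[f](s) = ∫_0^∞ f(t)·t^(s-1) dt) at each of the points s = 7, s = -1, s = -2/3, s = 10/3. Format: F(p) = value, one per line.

F(7) = sqrt(2)/43008 + 1/21
F(-1) = sqrt(2)/40 + 1/5
F(-2/3) = 3*2**(1/6)/136 + 3/17
F(10/3) = 3*2**(1/6)/5248 + 3/41

along the cuts 1/2, ℳ[f](s) splits into 2 integrals
the [0, 1/2) slice contributes ∫ t**(7/2)·t^(s-1) dt
segment 1/2 to 1 holds t**(7/2)/2; add its integral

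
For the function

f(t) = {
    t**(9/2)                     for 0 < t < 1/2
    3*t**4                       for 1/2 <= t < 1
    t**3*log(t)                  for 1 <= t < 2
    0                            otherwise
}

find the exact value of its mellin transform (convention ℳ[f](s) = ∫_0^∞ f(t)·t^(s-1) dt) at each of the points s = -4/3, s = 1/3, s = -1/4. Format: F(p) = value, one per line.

F(-4/3) = -18*2**(2/3)/25 - 9*2**(1/3)/64 + 3*2**(5/6)/152 + 6*2**(2/3)*log(2)/5 + 297/200
F(1/3) = -18*2**(1/3)/25 - 9*2**(2/3)/416 + 3*2**(1/6)/464 + 1017/1300 + 12*2**(1/3)*log(2)/5
F(-1/4) = -8583*2**(3/4)/16456 - 2**(1/4)/20 + 564/605 + 16*2**(3/4)*log(2)/11

back out the shared t-power: t**(7/2) on [0, 1/2); 3*t**3 on [1/2, 1); t**2*log(t) on [1, 2)
the shared t-power comes off first: t**(3/2) on [0, 1/2); 3*t on [1/2, 1); log(t) on [1, 2)
decompose at 1/2, 1; ℳ[f](s) sums the 3 pieces' integrals
the [0, 1/2) slice contributes ∫ t**(9/2)·t^(s-1) dt
piece [1/2, 1): integrate 3*t**4 against the kernel
∫ t**3*log(t)·t^(s-1) over [1, 2)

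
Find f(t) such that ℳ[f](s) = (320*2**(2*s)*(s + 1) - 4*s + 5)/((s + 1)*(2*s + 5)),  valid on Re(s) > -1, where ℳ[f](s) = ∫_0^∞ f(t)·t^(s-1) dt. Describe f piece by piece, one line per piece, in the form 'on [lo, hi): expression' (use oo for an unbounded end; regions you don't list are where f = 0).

on [0, 1): 3*t
on [1, 4): 5*t**(5/2)

treat the 2 regions marked off by 1 separately and sum
segment 0 to 1 holds 3*t; add its integral
over [1, 4), the kernel integral of 5*t**(5/2) enters the sum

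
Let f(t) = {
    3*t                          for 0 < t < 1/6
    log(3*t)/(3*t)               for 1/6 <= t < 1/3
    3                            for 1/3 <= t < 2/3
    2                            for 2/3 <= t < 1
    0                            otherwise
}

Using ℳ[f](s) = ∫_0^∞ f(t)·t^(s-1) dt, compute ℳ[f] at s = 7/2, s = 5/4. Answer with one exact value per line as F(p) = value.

F(7/2) = sqrt(6)*(-12816*sqrt(2) + 1260*log(2) + 58279 + 194400*sqrt(6))/2041200
F(5/4) = 6**(3/4)*(-828*2**(1/4) + 72*sqrt(2) + 180*log(2) + 216*6**(1/4) + 725)/810

peel off the common scale on t: t on [0, 1/2); log(t)/t on [1/2, 1); 3 on [1, 2); …
summing 4 kernel integrals split by 1/6, 1/3, 2/3 yields ℳ[f](s)
over [0, 1/6), the kernel integral of 3*t enters the sum
the [1/6, 1/3) slice contributes ∫ log(3*t)/(3*t)·t^(s-1) dt
for t in [1/3, 2/3): the term is ∫ 3·t^(s-1)
for t in [2/3, 1): the term is ∫ 2·t^(s-1)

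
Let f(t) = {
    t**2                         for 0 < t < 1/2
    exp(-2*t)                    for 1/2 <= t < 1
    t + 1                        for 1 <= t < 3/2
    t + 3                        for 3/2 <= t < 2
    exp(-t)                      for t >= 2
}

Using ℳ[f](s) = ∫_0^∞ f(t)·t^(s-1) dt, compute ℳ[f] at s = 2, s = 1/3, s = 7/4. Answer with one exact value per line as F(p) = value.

F(2) = (96*E + 432 + 1075*exp(2))*exp(-2)/192
F(1/3) = 2**(2/3)*(-168*3**(1/3) - 105*2**(1/3) - 28*uppergamma(1/3, 2) + 28*2**(1/3)*uppergamma(1/3, 2) + 3 + 28*uppergamma(1/3, 1) + 294*2**(2/3))/56
F(7/4) = 2**(1/4)*(-3960*3**(3/4) - 2160*2**(3/4) - 1155*uppergamma(7/4, 2) + 77 + 1155*uppergamma(7/4, 1) + 2310*2**(3/4)*uppergamma(7/4, 2) + 22560*sqrt(2))/4620

linearity at 1/2, 1, 3/2, 2 turns ℳ[f](s) into 5 summed integrals
over [0, 1/2), the kernel integral of t**2 enters the sum
on [1/2, 1): add ∫ exp(-2*t)·t^(s-1) dt
for t in [1, 3/2): the term is ∫ (t + 1)·t^(s-1)
on [3/2, 2) integrate f = (t + 3) against the kernel
over [2, ∞), the kernel integral of exp(-t) enters the sum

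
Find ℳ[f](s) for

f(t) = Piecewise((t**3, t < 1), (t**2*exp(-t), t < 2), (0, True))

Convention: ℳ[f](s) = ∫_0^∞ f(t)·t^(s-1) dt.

((s + 3)*uppergamma(s + 2, 1) - (s + 3)*uppergamma(s + 2, 2) + 1)/(s + 3)
  Re(s) > -3

undo the shared t-power: t on [0, 1); exp(-t) on [1, 2)
f breaks at 1 into 2 integrals to sum
on [0, 1) integrate f = t**3 against the kernel
segment [1, 2) carries t**2*exp(-t); integrate it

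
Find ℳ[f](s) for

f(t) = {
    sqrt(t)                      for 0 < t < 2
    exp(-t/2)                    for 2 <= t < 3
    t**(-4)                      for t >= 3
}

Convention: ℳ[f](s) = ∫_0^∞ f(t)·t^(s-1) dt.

integrate the 3 segments split at 2, 3, then add the results
segment 0 to 2 holds sqrt(t); add its integral
on [2, 3): add ∫ exp(-t/2)·t^(s-1) dt
the [3, ∞) slice contributes ∫ t**(-4)·t^(s-1) dt

(2**s*(s - 4)*(2*s + 1)*uppergamma(s, 1) - 2**s*(s - 4)*(2*s + 1)*uppergamma(s, 3/2) + 2*2**(s + 1/2)*(s - 4) - 3**s*(2*s + 1)/81)/((s - 4)*(2*s + 1))
  -1/2 < Re(s) < 4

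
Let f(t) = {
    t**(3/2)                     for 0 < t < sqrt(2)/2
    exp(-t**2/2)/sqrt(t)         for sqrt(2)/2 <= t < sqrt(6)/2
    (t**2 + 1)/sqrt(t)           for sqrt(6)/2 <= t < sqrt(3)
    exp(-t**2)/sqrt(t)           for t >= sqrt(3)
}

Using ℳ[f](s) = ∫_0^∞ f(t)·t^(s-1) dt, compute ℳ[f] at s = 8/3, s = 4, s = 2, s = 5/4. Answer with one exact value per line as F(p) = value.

reversing the shared t-power: t**(5/2) on [0, sqrt(2)/2); sqrt(t)*exp(-t**2/2) on [sqrt(2)/2, sqrt(6)/2); sqrt(t)*(t**2 + 1) on [sqrt(6)/2, sqrt(3)); …
back out the shared t-power: t**2 on [0, sqrt(2)/2); exp(-t**2/2) on [sqrt(2)/2, sqrt(6)/2); t**2 + 1 on [sqrt(6)/2, sqrt(3)); …
strip the power substitution: t on [0, 1/2); exp(-t/2) on [1/2, 3/2); t + 1 on [3/2, 3); …
linearity at sqrt(2)/2, sqrt(6)/2, sqrt(3) turns ℳ[f](s) into 4 summed integrals
segment 0 to sqrt(2)/2 holds t**(3/2); add its integral
piece [sqrt(2)/2, sqrt(6)/2): integrate exp(-t**2/2)/sqrt(t) against the kernel
for t in [sqrt(6)/2, sqrt(3)): the term is ∫ (t**2 + 1)/sqrt(t)·t^(s-1)
segment [sqrt(3), ∞) carries exp(-t**2)/sqrt(t); integrate it

F(8/3) = 2**(11/12)*(-801*3**(1/12) - 650*2**(1/6)*uppergamma(13/12, 3/4) + 325*2**(1/12)*uppergamma(13/12, 3) + 39 + 650*2**(1/6)*uppergamma(13/12, 1/4) + 2304*6**(1/12))/1300
F(4) = -2**(3/4)*uppergamma(7/4, 3/4) - 129*2**(1/4)*3**(3/4)/308 + 2**(1/4)/44 + uppergamma(7/4, 3)/2 + 2**(3/4)*uppergamma(7/4, 1/4) + 192*3**(3/4)/77
F(2) = 2**(1/4)*(-46*3**(3/4) - 42*sqrt(2)*uppergamma(3/4, 3/4) + 21*2**(3/4)*uppergamma(3/4, 3) + 6 + 42*sqrt(2)*uppergamma(3/4, 1/4) + 64*6**(3/4))/84
F(5/4) = 2**(5/8)*(-124*3**(3/8) - 33*2**(3/4)*uppergamma(3/8, 3/4) + 33*2**(3/8)*uppergamma(3/8, 3) + 12 + 33*2**(3/4)*uppergamma(3/8, 1/4) + 160*6**(3/8))/132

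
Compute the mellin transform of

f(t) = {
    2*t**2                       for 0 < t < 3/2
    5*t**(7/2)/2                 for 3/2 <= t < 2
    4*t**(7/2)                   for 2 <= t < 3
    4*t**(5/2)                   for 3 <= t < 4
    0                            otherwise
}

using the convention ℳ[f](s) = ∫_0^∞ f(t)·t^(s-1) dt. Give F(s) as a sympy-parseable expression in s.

(-3*2**(s + 7/2)*(s + 2)*(2*s + 5) - 8*3**(s + 5/2)*(s + 2)*(2*s + 7) + 8*3**(s + 7/2)*(s + 2)*(2*s + 5) + 2*(3/2)**(s + 2)*(2*s + 5)*(2*s + 7) - 5*(3/2)**(s + 7/2)*(s + 2)*(2*s + 5) + 8*4**(s + 5/2)*(s + 2)*(2*s + 7))/((s + 2)*(2*s + 5)*(2*s + 7))
  Re(s) > -2

treat the 4 regions marked off by 3/2, 2, 3 separately and sum
piece [0, 3/2): integrate 2*t**2 against the kernel
on [3/2, 2): add ∫ 5*t**(7/2)/2·t^(s-1) dt
on [2, 3): add ∫ 4*t**(7/2)·t^(s-1) dt
piece [3, 4): integrate 4*t**(5/2) against the kernel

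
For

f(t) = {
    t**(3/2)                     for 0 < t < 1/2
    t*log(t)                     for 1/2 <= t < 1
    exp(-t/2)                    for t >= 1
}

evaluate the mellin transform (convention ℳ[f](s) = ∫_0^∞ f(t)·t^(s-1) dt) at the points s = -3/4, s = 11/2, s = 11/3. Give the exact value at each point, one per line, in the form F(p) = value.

F(-3/4) = 2**(3/4)*(-96*2**(1/4) + 3*sqrt(2)*uppergamma(-3/4, 1/2) + 4*sqrt(2) + 24*log(2) + 96)/12
F(11/2) = -3415/151424 + sqrt(2)/5408 + sqrt(2)*log(2)/832 + 945*sqrt(2)*sqrt(pi)*erfc(sqrt(2)/2) + 2666*exp(-1/2)
F(11/3) = 2**(1/3)*(-4464*2**(2/3) + 279 + 588*sqrt(2) + 1302*log(2) + 1555456*2**(1/3)*uppergamma(11/3, 1/2))/194432

decompose at 1/2, 1; ℳ[f](s) sums the 3 pieces' integrals
over [0, 1/2), the kernel integral of t**(3/2) enters the sum
over [1/2, 1), the kernel integral of t*log(t) enters the sum
piece [1, ∞): integrate exp(-t/2) against the kernel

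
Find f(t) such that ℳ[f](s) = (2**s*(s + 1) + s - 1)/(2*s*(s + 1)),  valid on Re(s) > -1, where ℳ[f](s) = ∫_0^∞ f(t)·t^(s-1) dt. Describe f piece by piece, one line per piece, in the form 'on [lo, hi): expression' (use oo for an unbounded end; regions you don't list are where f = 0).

linearity at 1 turns ℳ[f](s) into 2 summed integrals
between 0 and 1 the integrand is t·t^(s-1)
piece [1, 2): integrate 1/2 against the kernel

on [0, 1): t
on [1, 2): 1/2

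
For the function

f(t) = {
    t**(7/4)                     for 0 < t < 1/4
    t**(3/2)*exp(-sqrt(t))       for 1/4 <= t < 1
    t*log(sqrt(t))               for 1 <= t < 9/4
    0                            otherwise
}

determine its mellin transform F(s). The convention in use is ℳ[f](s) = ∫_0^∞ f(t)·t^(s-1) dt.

(8*2**(2*s)*(4*s + 7)*(4*s - (2*s + 3)**2 + 5)*uppergamma(2*s + 3, 1/2) - 8*2**(2*s)*(4*s + 7)*(4*s - (2*s + 3)**2 + 5)*uppergamma(2*s + 3, 1) - 8*2**(2*s)*(4*s + 7) + 18*3**(2*s)*(4*s + 7) + 9**s*(2*s + 3)*(4*s + 7)*(-18*log(3) + 18*log(2)) + 9**s*(4*s + 7)*(-18*log(2) + 18*log(3)) + sqrt(2)*(4*s - (2*s + 3)**2 + 5))/(4*2**(2*s)*(4*s + 7)*(4*s - (2*s + 3)**2 + 5))
  Re(s) > -7/4

back out the shared t-power: t**(5/4) on [0, 1/4); t*exp(-sqrt(t)) on [1/4, 1); sqrt(t)*log(sqrt(t)) on [1, 9/4)
reversing the power substitution: t**(5/2) on [0, 1/2); t**2*exp(-t) on [1/2, 1); t*log(t) on [1, 3/2)
remove the shared t-power first: sqrt(t) on [0, 1/2); exp(-t) on [1/2, 1); log(t)/t on [1, 3/2)
the 3 pieces separated at 1/4, 1 each add one integral
the [0, 1/4) slice contributes ∫ t**(7/4)·t^(s-1) dt
the [1/4, 1) slice contributes ∫ t**(3/2)*exp(-sqrt(t))·t^(s-1) dt
[1, 9/4) adds the kernel integral of t*log(sqrt(t))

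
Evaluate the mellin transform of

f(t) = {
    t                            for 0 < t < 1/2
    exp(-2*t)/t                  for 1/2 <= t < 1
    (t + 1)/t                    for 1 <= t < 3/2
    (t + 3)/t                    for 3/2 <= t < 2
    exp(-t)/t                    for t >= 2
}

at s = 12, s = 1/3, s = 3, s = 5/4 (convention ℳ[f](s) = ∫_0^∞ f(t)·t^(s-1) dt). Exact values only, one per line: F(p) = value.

F(12) = (1035541011*exp(2) + 5642265772*E + 31395128134656)*exp(-2)/1171456
F(1/3) = 2**(2/3)*(-3*2**(1/3)/4 - uppergamma(-2/3, 2) + 2**(1/3)*uppergamma(-2/3, 2)/2 + uppergamma(-2/3, 1) + 3/16 + 3*2**(2/3)/8 + 3**(1/3))
F(3) = (96*E + 432 + 1075*exp(2))*exp(-2)/192
F(5/4) = 2**(3/4)*(-360*3**(1/4) - 216*2**(1/4) - 45*uppergamma(1/4, 2) + 45*2**(1/4)*uppergamma(1/4, 2) + 5 + 45*uppergamma(1/4, 1) + 612*sqrt(2))/90

peel off the shared t-power: t**2 on [0, 1/2); exp(-2*t) on [1/2, 1); t + 1 on [1, 3/2); …
split f at 1/2, 1, 3/2, 2: ℳ[f](s) collects 5 kernel integrals
between 0 and 1/2 the integrand is t·t^(s-1)
[1/2, 1) adds the kernel integral of exp(-2*t)/t
segment [1, 3/2) carries (t + 1)/t; integrate it
∫ (t + 3)/t·t^(s-1) over [3/2, 2)
for t in [2, ∞): the term is ∫ exp(-t)/t·t^(s-1)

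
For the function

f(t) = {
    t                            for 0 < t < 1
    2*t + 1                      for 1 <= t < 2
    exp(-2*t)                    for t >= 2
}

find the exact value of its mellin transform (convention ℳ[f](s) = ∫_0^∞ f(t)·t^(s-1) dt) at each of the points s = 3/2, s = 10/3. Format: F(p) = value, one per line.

decompose at 1, 2; ℳ[f](s) sums the 3 pieces' integrals
on [0, 1): add ∫ t·t^(s-1) dt
over [1, 2), the kernel integral of (2*t + 1) enters the sum
over [2, ∞), the kernel integral of exp(-2*t) enters the sum

F(3/2) = -16/15 + sqrt(2)*sqrt(pi)*erfc(2)/8 + sqrt(2)*exp(-4)/2 + 68*sqrt(2)/15
F(10/3) = -69/130 + 2**(2/3)*uppergamma(10/3, 4)/16 + 636*2**(1/3)/65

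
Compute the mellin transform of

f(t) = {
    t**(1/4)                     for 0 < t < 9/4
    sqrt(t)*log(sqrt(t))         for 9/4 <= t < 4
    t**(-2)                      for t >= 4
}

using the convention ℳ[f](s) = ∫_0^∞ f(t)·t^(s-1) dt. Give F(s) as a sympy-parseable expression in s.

undo the power substitution: sqrt(t) on [0, 3/2); t*log(t) on [3/2, 2); t**(-4) on [2, ∞)
split f at 9/4, 4: ℳ[f](s) collects 3 kernel integrals
[0, 9/4) adds the kernel integral of t**(1/4)
segment 9/4 to 4 holds sqrt(t)*log(sqrt(t)); add its integral
on [4, ∞): add ∫ t**(-2)·t^(s-1) dt

(64*2**(4*s)*s*(2*s - 4)*(4*s + 1)*log(2) - 32*2**(4*s)*(2*s - 4)*(4*s + 1) + 32*2**(4*s)*(2*s - 4)*(4*s + 1)*log(2) - 2**(4*s)*(4*s + 1)*(4*s**2 + 4*s + 1) - 48*3**(2*s)*s*(2*s - 4)*(4*s + 1)*log(3) + 48*3**(2*s)*s*(2*s - 4)*(4*s + 1)*log(2) - 24*3**(2*s)*(2*s - 4)*(4*s + 1)*log(3) + 24*3**(2*s)*(2*s - 4)*(4*s + 1)*log(2) + 24*3**(2*s)*(2*s - 4)*(4*s + 1) + 16*3**(2*s)*sqrt(6)*(2*s - 4)*(4*s**2 + 4*s + 1))/(8*2**(2*s)*(2*s - 4)*(4*s + 1)*(4*s**2 + 4*s + 1))
  -1/4 < Re(s) < 2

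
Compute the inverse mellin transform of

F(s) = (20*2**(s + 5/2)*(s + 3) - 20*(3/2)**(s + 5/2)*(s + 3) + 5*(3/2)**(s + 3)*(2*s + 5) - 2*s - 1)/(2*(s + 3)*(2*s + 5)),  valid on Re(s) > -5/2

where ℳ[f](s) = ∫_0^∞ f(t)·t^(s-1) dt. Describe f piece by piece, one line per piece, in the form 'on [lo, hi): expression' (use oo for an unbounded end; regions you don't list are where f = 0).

on [0, 1): 2*t**(5/2)
on [1, 3/2): 5*t**3/2
on [3/2, 2): 5*t**(5/2)

f breaks at 1, 3/2 into 3 integrals to sum
for t in [0, 1): the term is ∫ 2*t**(5/2)·t^(s-1)
∫ over [1, 3/2) of 5*t**3/2·t^(s-1) joins the sum
∫ over [3/2, 2) of 5*t**(5/2)·t^(s-1) joins the sum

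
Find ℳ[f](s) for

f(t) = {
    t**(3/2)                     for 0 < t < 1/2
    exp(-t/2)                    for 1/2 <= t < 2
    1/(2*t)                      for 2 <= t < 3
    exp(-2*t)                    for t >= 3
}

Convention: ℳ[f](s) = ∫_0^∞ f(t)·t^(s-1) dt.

breakpoints 1/2, 2, 3: one integral from each of the 4 segments
∫ over [0, 1/2) of t**(3/2)·t^(s-1) joins the sum
∫ over [1/2, 2) of exp(-t/2)·t^(s-1) joins the sum
∫ over [2, 3) of 1/(2*t)·t^(s-1) joins the sum
for t in [3, ∞): the term is ∫ exp(-2*t)·t^(s-1)

(12*24**s*(s - 1)*(2*s + 3)*uppergamma(s, 1/4) - 12*24**s*(s - 1)*(2*s + 3)*uppergamma(s, 1) - 3*24**s*(2*s + 3) + 2*36**s*(2*s + 3) + 12*6**s*(s - 1)*(2*s + 3)*uppergamma(s, 6) + 6*sqrt(2)*6**s*(s - 1))/(12*12**s*(s - 1)*(2*s + 3))
  Re(s) > -3/2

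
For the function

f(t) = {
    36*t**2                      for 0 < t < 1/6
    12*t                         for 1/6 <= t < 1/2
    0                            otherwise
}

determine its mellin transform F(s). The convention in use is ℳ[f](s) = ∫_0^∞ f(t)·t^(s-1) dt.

strip the common scale on t: 9*t**2 on [0, 1/3); 6*t on [1/3, 1)
invert the common scale on t to get t**2 on [0, 1); 2*t on [1, 3)
peel off the shared t-power: t**(3/2) on [0, 1); 2*sqrt(t) on [1, 3)
integrate the 2 segments split at 1/6, then add the results
on [0, 1/6) integrate f = 36*t**2 against the kernel
on [1/6, 1/2) integrate f = 12*t against the kernel

(6*3**s*(s + 2) - s - 3)/(6**s*(s + 1)*(s + 2))
  Re(s) > -2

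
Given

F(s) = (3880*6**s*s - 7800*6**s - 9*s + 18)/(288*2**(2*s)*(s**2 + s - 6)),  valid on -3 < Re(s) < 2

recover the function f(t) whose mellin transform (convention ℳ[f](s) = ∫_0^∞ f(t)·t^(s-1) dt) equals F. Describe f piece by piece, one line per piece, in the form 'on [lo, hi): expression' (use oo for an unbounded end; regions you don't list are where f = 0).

reversing the shared t-power: 2*t on [0, 1/4); 4*t on [1/4, 3/2); 1/(16*t**4) on [3/2, ∞)
peel off the common scale on t: t on [0, 1/2); 2*t on [1/2, 3); t**(-4) on [3, ∞)
slice at 1/4, 3/2, transform all 3 pieces, and sum them
segment [0, 1/4) carries 2*t**3; integrate it
[1/4, 3/2) adds the kernel integral of 4*t**3
on [3/2, ∞) integrate f = 1/(16*t**2) against the kernel

on [0, 1/4): 2*t**3
on [1/4, 3/2): 4*t**3
on [3/2, oo): 1/(16*t**2)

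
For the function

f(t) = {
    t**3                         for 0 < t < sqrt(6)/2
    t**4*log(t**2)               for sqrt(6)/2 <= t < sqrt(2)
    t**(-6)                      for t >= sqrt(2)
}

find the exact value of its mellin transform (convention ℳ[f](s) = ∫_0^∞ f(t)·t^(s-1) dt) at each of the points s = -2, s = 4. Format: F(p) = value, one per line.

invert the power substitution to get t**(3/2) on [0, 3/2); t**2*log(t) on [3/2, 2); t**(-3) on [2, ∞)
peel off the shared t-power: sqrt(t) on [0, 3/2); t*log(t) on [3/2, 2); t**(-4) on [2, ∞)
the 3 pieces separated at sqrt(6)/2, sqrt(2) each add one integral
∫ t**3·t^(s-1) over [0, sqrt(6)/2)
piece [sqrt(6)/2, sqrt(2)): integrate t**4*log(t**2) against the kernel
for t in [sqrt(2), ∞): the term is ∫ t**(-6)·t^(s-1)

F(-2) = -3*log(3)/4 - 31/128 + 7*log(2)/4 + sqrt(6)/2
F(4) = -81*log(3)/128 - 47/512 + 27*sqrt(6)/112 + 337*log(2)/128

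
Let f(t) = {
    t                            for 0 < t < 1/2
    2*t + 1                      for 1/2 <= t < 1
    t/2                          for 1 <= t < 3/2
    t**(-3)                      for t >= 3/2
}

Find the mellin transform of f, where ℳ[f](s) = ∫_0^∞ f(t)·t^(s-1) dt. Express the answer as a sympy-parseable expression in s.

(270*2**s*s**2 - 702*2**s*s - 324*2**s + 49*3**s*s**2 - 275*3**s*s - 162*s**2 + 378*s + 324)/(108*2**s*s*(s**2 - 2*s - 3))
  -1 < Re(s) < 3

breakpoints 1/2, 1, 3/2: one integral from each of the 4 segments
∫ t·t^(s-1) over [0, 1/2)
for t in [1/2, 1): the term is ∫ (2*t + 1)·t^(s-1)
over [1, 3/2), the kernel integral of t/2 enters the sum
[3/2, ∞) adds the kernel integral of t**(-3)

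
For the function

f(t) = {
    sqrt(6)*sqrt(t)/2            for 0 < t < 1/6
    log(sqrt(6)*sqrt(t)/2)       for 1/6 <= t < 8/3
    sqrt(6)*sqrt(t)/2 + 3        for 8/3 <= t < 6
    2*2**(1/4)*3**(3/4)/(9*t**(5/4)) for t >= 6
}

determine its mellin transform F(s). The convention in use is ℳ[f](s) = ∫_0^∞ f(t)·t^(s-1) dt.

(-1080*2**(4*s)*s**2*(4*s - 5) + 108*2**(4*s)*s*(2*s + 1)*(4*s - 5)*log(2) - 324*2**(4*s)*s*(4*s - 5) - 54*2**(4*s)*(2*s + 1)*(4*s - 5) - 16*sqrt(3)*6**(2*s)*s**2*(2*s + 1) + 1296*6**(2*s)*s**2*(4*s - 5) + 324*6**(2*s)*s*(4*s - 5) + 108*s**2*(4*s - 5) + 108*s*(2*s + 1)*(4*s - 5)*log(2) + (4*s - 5)*(108*s + 54))/(108*2**(2*s)*(3/2)**s*s**2*(2*s + 1)*(4*s - 5))
  -1/2 < Re(s) < 5/4

strip the common scale on t: sqrt(t) on [0, 1/4); log(sqrt(t)) on [1/4, 4); sqrt(t) + 3 on [4, 9); …
invert the power substitution to get t on [0, 1/2); log(t) on [1/2, 2); t + 3 on [2, 3); …
the 4 pieces separated at 1/6, 8/3, 6 each add one integral
∫ over [0, 1/6) of sqrt(6)*sqrt(t)/2·t^(s-1) joins the sum
on [1/6, 8/3) integrate f = log(sqrt(6)*sqrt(t)/2) against the kernel
segment [8/3, 6) carries (sqrt(6)*sqrt(t)/2 + 3); integrate it
piece [6, ∞): integrate 2*2**(1/4)*3**(3/4)/(9*t**(5/4)) against the kernel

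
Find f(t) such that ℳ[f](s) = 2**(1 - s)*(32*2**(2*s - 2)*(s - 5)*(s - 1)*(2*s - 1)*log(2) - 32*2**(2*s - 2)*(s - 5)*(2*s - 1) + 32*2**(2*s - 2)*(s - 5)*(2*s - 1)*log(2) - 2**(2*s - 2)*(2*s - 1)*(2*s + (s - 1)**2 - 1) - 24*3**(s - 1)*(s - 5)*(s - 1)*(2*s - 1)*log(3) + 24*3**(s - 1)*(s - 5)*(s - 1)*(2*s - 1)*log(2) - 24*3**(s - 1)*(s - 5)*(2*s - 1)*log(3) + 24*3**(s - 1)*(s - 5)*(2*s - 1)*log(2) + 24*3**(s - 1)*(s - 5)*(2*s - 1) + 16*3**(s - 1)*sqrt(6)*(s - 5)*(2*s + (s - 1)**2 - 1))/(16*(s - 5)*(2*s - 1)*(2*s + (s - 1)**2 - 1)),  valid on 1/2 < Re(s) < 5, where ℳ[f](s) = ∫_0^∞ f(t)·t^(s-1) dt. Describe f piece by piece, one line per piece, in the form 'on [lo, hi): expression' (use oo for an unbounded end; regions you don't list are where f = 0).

on [0, 3/2): 1/sqrt(t)
on [3/2, 2): log(t)
on [2, oo): t**(-5)

reversing the shared t-power: sqrt(t) on [0, 3/2); t*log(t) on [3/2, 2); t**(-4) on [2, ∞)
the 3 pieces separated at 3/2, 2 each add one integral
segment 0 to 3/2 holds 1/sqrt(t); add its integral
∫ over [3/2, 2) of log(t)·t^(s-1) joins the sum
between 2 and ∞ the integrand is t**(-5)·t^(s-1)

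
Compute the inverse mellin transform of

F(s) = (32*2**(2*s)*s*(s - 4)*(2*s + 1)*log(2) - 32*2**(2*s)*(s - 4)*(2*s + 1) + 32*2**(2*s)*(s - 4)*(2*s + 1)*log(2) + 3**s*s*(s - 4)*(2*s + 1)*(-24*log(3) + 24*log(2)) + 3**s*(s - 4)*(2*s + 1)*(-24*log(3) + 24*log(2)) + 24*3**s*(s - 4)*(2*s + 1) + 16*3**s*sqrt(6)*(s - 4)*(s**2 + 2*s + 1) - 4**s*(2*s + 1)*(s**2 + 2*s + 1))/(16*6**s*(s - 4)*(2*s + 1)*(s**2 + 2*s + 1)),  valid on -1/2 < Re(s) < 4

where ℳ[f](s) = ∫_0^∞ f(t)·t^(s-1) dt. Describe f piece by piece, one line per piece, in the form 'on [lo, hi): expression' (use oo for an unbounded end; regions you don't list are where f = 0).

on [0, 1/2): sqrt(3)*sqrt(t)
on [1/2, 2/3): 3*t*log(3*t)
on [2/3, oo): 1/(81*t**4)

undo the common scale on t: sqrt(t) on [0, 3/2); t*log(t) on [3/2, 2); t**(-4) on [2, ∞)
integrate the 3 segments split at 1/2, 2/3, then add the results
over [0, 1/2), the kernel integral of sqrt(3)*sqrt(t) enters the sum
[1/2, 2/3) adds the kernel integral of 3*t*log(3*t)
on [2/3, ∞) integrate f = 1/(81*t**4) against the kernel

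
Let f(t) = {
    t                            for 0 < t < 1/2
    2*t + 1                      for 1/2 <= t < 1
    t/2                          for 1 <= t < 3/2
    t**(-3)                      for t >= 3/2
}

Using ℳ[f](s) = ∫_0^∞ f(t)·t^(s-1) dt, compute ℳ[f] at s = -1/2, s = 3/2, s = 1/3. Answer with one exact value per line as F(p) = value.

F(-1/2) = 1 + 599*sqrt(6)/1134 + sqrt(2)
F(3/2) = -13*sqrt(2)/60 + 403*sqrt(6)/1080 + 19/15
F(1/3) = 2**(2/3)*(-486 + 97*3**(1/3) + 594*2**(1/3))/288

linearity at 1/2, 1, 3/2 turns ℳ[f](s) into 4 summed integrals
[0, 1/2) adds the kernel integral of t
∫ (2*t + 1)·t^(s-1) over [1/2, 1)
on [1, 3/2): add ∫ t/2·t^(s-1) dt
for t in [3/2, ∞): the term is ∫ t**(-3)·t^(s-1)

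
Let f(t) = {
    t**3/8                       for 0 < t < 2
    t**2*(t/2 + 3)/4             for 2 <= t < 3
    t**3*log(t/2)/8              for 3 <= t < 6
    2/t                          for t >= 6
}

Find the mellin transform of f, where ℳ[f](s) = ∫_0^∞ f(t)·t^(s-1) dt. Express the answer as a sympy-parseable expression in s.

2**s*2**(-s - 2)*(-162*2**(s + 2)*(s - 1)*(s + 2)*(2*s + (s + 2)**2 + 5) - 162*2**(s + 2)*(s - 1)*(2*s + (s + 2)**2 + 5) - 81*3**(s + 2)*(s - 1)*(s + 2)**2*(s + 3)*log(3) + 81*3**(s + 2)*(s - 1)*(s + 2)**2*(s + 3)*log(2) - 81*3**(s + 2)*(s - 1)*(s + 2)*(s + 3)*log(3) + 81*3**(s + 2)*(s - 1)*(s + 2)*(s + 3)*log(2) + 81*3**(s + 2)*(s - 1)*(s + 2)*(s + 3) + 243*3**(s + 2)*(s - 1)*(s + 2)*(2*s + (s + 2)**2 + 5) + 162*3**(s + 2)*(s - 1)*(2*s + (s + 2)**2 + 5) + 162*6**(s + 2)*(s - 1)*(s + 2)**2*(s + 3)*log(3) - 162*6**(s + 2)*(s - 1)*(s + 2)*(s + 3) + 162*6**(s + 2)*(s - 1)*(s + 2)*(s + 3)*log(3) - 2*6**(s + 2)*(s + 2)*(s + 3)*(2*s + (s + 2)**2 + 5))/(54*(s - 1)*(s + 2)*(s + 3)*(2*s + (s + 2)**2 + 5))
  -3 < Re(s) < 1

strip the common scale on t: t**3 on [0, 1); t**2*(t + 3) on [1, 3/2); t**3*log(t) on [3/2, 3); …
undo the shared t-power: t on [0, 1); t + 3 on [1, 3/2); t*log(t) on [3/2, 3); …
split f at 2, 3, 6: ℳ[f](s) collects 4 kernel integrals
for t in [0, 2): the term is ∫ t**3/8·t^(s-1)
∫ t**2*(t/2 + 3)/4·t^(s-1) over [2, 3)
piece [3, 6): integrate t**3*log(t/2)/8 against the kernel
∫ over [6, ∞) of 2/t·t^(s-1) joins the sum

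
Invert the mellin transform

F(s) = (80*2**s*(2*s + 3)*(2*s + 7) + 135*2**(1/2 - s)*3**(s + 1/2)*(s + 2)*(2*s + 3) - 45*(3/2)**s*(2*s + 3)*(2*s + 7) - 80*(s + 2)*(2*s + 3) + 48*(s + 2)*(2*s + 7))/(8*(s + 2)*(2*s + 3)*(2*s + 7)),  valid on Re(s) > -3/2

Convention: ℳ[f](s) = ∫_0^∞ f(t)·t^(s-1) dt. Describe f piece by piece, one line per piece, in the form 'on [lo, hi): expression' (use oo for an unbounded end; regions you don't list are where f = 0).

linearity at 1, 3/2 turns ℳ[f](s) into 3 summed integrals
on [0, 1): add ∫ 3*t**(3/2)·t^(s-1) dt
[1, 3/2) adds the kernel integral of 5*t**(7/2)
piece [3/2, 2): integrate 5*t**2/2 against the kernel

on [0, 1): 3*t**(3/2)
on [1, 3/2): 5*t**(7/2)
on [3/2, 2): 5*t**2/2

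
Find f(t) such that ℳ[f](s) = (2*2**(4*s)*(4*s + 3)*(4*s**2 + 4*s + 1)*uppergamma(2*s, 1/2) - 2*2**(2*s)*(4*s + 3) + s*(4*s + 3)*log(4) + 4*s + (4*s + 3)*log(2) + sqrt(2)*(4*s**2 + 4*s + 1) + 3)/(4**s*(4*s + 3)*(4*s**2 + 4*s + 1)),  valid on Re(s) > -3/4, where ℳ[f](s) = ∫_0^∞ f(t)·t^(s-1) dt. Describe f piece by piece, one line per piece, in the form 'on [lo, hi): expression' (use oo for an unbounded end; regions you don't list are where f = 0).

remove the power substitution first: t**(3/2) on [0, 1/2); t*log(t) on [1/2, 1); exp(-t/2) on [1, ∞)
split f at 1/4, 1: ℳ[f](s) collects 3 kernel integrals
on [0, 1/4): add ∫ t**(3/4)·t^(s-1) dt
between 1/4 and 1 the integrand is sqrt(t)*log(sqrt(t))·t^(s-1)
piece [1, ∞): integrate exp(-sqrt(t)/2) against the kernel

on [0, 1/4): t**(3/4)
on [1/4, 1): sqrt(t)*log(sqrt(t))
on [1, oo): exp(-sqrt(t)/2)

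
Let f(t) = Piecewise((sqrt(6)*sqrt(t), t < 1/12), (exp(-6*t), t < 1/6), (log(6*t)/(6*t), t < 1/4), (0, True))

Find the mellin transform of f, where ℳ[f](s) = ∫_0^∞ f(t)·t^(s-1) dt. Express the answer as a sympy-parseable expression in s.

(3*2**s*(2*s + 1)*(s**2 - 2*s + 1)*uppergamma(s, 1/2) - 3*2**s*(2*s + 1)*(s**2 - 2*s + 1)*uppergamma(s, 1) + 3*2**s*(2*s + 1) + 3**s*s*(2*s + 1)*(-2*log(2) + 2*log(3)) - 2*3**s*(2*s + 1) + 3**s*(2*s + 1)*(-2*log(3) + 2*log(2)) + 3*sqrt(2)*(s**2 - 2*s + 1))/(3*12**s*(2*s + 1)*(s**2 - 2*s + 1))
  Re(s) > -1/2

undo the common scale on t: sqrt(3)*sqrt(t) on [0, 1/6); exp(-3*t) on [1/6, 1/3); log(3*t)/(3*t) on [1/3, 1/2)
remove the common scale on t first: sqrt(t) on [0, 1/2); exp(-t) on [1/2, 1); log(t)/t on [1, 3/2)
linearity at 1/12, 1/6 turns ℳ[f](s) into 3 summed integrals
the [0, 1/12) slice contributes ∫ sqrt(6)*sqrt(t)·t^(s-1) dt
segment 1/12 to 1/6 holds exp(-6*t); add its integral
on [1/6, 1/4): add ∫ log(6*t)/(6*t)·t^(s-1) dt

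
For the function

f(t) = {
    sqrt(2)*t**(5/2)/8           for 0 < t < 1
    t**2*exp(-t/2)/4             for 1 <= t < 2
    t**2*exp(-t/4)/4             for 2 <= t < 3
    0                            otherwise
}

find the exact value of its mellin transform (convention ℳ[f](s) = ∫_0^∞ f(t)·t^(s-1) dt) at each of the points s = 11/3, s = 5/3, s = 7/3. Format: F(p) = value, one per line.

back out the common scale on t: t**(5/2) on [0, 1/2); t**2*exp(-t) on [1/2, 1); t**2*exp(-t/2) on [1, 3/2)
undo the shared t-power: sqrt(t) on [0, 1/2); exp(-t) on [1/2, 1); exp(-t/2) on [1, 3/2)
treat the 3 regions marked off by 1, 2 separately and sum
∫ over [0, 1) of sqrt(2)*t**(5/2)/8·t^(s-1) joins the sum
on [1, 2): add ∫ t**2*exp(-t/2)/4·t^(s-1) dt
over [2, 3), the kernel integral of t**2*exp(-t/4)/4 enters the sum

F(11/3) = -512*2**(1/3)*uppergamma(17/3, 3/4) - 8*2**(2/3)*uppergamma(17/3, 1) + 3*sqrt(2)/148 + 8*2**(2/3)*uppergamma(17/3, 1/2) + 512*2**(1/3)*uppergamma(17/3, 1/2)
F(5/3) = -32*2**(1/3)*uppergamma(11/3, 3/4) - 2*2**(2/3)*uppergamma(11/3, 1) + 3*sqrt(2)/100 + 2*2**(2/3)*uppergamma(11/3, 1/2) + 32*2**(1/3)*uppergamma(11/3, 1/2)
F(7/3) = -64*2**(2/3)*uppergamma(13/3, 3/4) - 4*2**(1/3)*uppergamma(13/3, 1) + 3*sqrt(2)/116 + 4*2**(1/3)*uppergamma(13/3, 1/2) + 64*2**(2/3)*uppergamma(13/3, 1/2)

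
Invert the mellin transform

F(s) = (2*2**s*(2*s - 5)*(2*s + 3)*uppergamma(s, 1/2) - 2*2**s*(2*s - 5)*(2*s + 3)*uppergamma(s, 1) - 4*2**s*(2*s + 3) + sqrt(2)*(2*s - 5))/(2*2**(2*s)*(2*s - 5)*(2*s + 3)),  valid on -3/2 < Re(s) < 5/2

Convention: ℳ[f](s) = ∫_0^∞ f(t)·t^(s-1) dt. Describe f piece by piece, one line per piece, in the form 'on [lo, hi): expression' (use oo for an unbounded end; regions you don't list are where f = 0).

peel off the common scale on t: t**(3/2) on [0, 1/2); exp(-t) on [1/2, 1); t**(-5/2) on [1, ∞)
breakpoints 1/4, 1/2: one integral from each of the 3 segments
between 0 and 1/4 the integrand is 2*sqrt(2)*t**(3/2)·t^(s-1)
piece [1/4, 1/2): integrate exp(-2*t) against the kernel
for t in [1/2, ∞): the term is ∫ sqrt(2)/(8*t**(5/2))·t^(s-1)

on [0, 1/4): 2*sqrt(2)*t**(3/2)
on [1/4, 1/2): exp(-2*t)
on [1/2, oo): sqrt(2)/(8*t**(5/2))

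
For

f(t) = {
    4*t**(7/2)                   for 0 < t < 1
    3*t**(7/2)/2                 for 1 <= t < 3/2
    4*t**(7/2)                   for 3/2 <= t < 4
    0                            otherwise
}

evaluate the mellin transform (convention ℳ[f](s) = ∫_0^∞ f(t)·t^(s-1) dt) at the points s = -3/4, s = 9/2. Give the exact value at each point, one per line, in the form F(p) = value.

decompose at 1, 3/2; ℳ[f](s) sums the 3 pieces' integrals
on [0, 1) integrate f = 4*t**(7/2) against the kernel
between 1 and 3/2 the integrand is 3*t**(7/2)/2·t^(s-1)
for t in [3/2, 4): the term is ∫ 4*t**(7/2)·t^(s-1)

F(-3/4) = -45*2**(1/4)*3**(3/4)/44 + 10/11 + 512*sqrt(2)/11
F(9/2) = 134186203/4096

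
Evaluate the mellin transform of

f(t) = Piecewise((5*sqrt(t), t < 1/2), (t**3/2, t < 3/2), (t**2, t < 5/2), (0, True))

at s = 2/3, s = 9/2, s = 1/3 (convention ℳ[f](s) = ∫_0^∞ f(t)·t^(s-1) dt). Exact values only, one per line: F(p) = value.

integrate the 3 segments split at 1/2, 3/2, then add the results
[0, 1/2) adds the kernel integral of 5*sqrt(t)
over [1/2, 3/2), the kernel integral of t**3/2 enters the sum
between 3/2 and 5/2 the integrand is t**2·t^(s-1)

F(2/3) = -135*2**(1/3)*3**(2/3)/704 - 3*2**(1/3)/352 + 15*2**(5/6)/14 + 75*2**(1/3)*5**(2/3)/64
F(9/2) = -5103*sqrt(6)/16640 - sqrt(2)/3840 + 1/32 + 15625*sqrt(10)/832
F(1/3) = -513*2**(2/3)*3**(1/3)/2240 - 3*2**(2/3)/320 + 3*2**(1/6) + 75*2**(2/3)*5**(1/3)/56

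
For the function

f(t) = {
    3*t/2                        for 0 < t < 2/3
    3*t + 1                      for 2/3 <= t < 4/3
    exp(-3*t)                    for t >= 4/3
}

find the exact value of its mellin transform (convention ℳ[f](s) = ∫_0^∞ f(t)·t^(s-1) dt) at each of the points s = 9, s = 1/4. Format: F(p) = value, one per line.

F(9) = 2154368*exp(-4)/19683 + 6024448/885735
F(1/4) = 3**(3/4)*(-24*2**(1/4) + 5*uppergamma(1/4, 4) + 36*sqrt(2))/15

back out the common scale on t: t on [0, 1); 2*t + 1 on [1, 2); exp(-2*t) on [2, ∞)
cuts at 2/3, 4/3: linearity sums the 3 kernel integrals
segment 0 to 2/3 holds 3*t/2; add its integral
piece [2/3, 4/3): integrate (3*t + 1) against the kernel
piece [4/3, ∞): integrate exp(-3*t) against the kernel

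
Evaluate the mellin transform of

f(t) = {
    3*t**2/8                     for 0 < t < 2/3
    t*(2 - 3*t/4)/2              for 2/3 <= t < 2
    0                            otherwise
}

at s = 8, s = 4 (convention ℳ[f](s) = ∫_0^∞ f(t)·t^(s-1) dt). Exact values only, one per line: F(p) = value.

strip the common scale on t: 3*t**2/2 on [0, 1/3); t*(2 - 3*t/2) on [1/3, 1)
peel off the shared t-power: 3*t/2 on [0, 1/3); 2 - 3*t/2 on [1/3, 1)
back out the common scale on t: t on [0, 1/2); 2 - t on [1/2, 3/2)
summing 2 kernel integrals split by 2/3 yields ℳ[f](s)
segment [0, 2/3) carries 3*t**2/8; integrate it
the [2/3, 2) slice contributes ∫ t*(2 - 3*t/4)/2·t^(s-1) dt

F(8) = 16374848/885735
F(4) = 8692/3645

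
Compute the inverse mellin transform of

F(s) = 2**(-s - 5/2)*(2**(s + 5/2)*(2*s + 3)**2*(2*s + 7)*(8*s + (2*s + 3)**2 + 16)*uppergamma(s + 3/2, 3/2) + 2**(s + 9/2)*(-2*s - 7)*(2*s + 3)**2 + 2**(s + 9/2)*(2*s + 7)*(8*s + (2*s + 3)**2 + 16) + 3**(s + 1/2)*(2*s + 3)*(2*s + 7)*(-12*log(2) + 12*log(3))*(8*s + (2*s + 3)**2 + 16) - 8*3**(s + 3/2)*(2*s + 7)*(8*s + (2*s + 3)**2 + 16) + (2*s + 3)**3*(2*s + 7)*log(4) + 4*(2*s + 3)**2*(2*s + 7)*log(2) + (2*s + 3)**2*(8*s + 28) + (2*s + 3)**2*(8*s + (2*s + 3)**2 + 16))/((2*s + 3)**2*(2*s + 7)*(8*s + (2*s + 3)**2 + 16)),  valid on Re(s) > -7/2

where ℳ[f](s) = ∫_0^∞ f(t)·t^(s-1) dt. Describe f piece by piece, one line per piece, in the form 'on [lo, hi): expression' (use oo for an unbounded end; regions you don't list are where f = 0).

on [0, 1/2): t**(7/2)
on [1/2, 1): t**(5/2)*log(t)
on [1, 3/2): t**(3/2)*log(t)
on [3/2, oo): t**(3/2)*exp(-t)

reversing the shared t-power: t**3 on [0, 1/2); t**2*log(t) on [1/2, 1); t*log(t) on [1, 3/2); …
peel off the shared t-power: t**2 on [0, 1/2); t*log(t) on [1/2, 1); log(t) on [1, 3/2); …
breakpoints 1/2, 1, 3/2: one integral from each of the 4 segments
∫ t**(7/2)·t^(s-1) over [0, 1/2)
segment [1/2, 1) carries t**(5/2)*log(t); integrate it
∫ over [1, 3/2) of t**(3/2)*log(t)·t^(s-1) joins the sum
on [3/2, ∞): add ∫ t**(3/2)*exp(-t)·t^(s-1) dt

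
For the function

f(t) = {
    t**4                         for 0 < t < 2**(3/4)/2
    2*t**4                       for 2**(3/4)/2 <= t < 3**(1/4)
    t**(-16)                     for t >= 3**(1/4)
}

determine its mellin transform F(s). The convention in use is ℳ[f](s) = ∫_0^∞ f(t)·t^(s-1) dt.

(970*6**(s/4)*s - 15560*6**(s/4) - 81*s + 1296)/(162*2**(s/4)*(s**2 - 12*s - 64))
  -4 < Re(s) < 16

undo the power substitution: t**2 on [0, sqrt(2)/2); 2*t**2 on [sqrt(2)/2, sqrt(3)); t**(-8) on [sqrt(3), ∞)
peel off the power substitution: t on [0, 1/2); 2*t on [1/2, 3); t**(-4) on [3, ∞)
summing 3 kernel integrals split by 2**(3/4)/2, 3**(1/4) yields ℳ[f](s)
∫ t**4·t^(s-1) over [0, 2**(3/4)/2)
on [2**(3/4)/2, 3**(1/4)): add ∫ 2*t**4·t^(s-1) dt
piece [3**(1/4), ∞): integrate t**(-16) against the kernel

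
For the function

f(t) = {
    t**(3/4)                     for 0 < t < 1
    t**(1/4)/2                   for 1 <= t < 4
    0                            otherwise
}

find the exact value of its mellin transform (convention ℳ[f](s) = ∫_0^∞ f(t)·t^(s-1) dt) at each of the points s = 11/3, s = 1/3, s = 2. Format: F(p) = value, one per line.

reversing the power substitution: t**(3/2) on [0, 1); sqrt(t)/2 on [1, 2)
back out the shared t-power: t on [0, 1); 1/2 on [1, 2)
breakpoints 1: one integral from each of the 2 segments
the [0, 1) slice contributes ∫ t**(3/4)·t^(s-1) dt
the [1, 4) slice contributes ∫ t**(1/4)/2·t^(s-1) dt

F(11/3) = 246/2491 + 768*2**(5/6)/47
F(1/3) = 6/91 + 12*2**(1/6)/7
F(2) = 14/99 + 32*sqrt(2)/9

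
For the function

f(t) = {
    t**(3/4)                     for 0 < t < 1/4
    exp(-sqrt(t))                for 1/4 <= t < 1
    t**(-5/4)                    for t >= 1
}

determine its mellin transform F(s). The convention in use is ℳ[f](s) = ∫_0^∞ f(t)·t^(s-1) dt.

undo the power substitution: t**(3/2) on [0, 1/2); exp(-t) on [1/2, 1); t**(-5/2) on [1, ∞)
the 3 pieces separated at 1/4, 1 each add one integral
segment 0 to 1/4 holds t**(3/4); add its integral
the [1/4, 1) slice contributes ∫ exp(-sqrt(t))·t^(s-1) dt
piece [1, ∞): integrate t**(-5/4) against the kernel

(2*2**(2*s)*(4*s - 5)*(4*s + 3)*uppergamma(2*s, 1/2) - 2*2**(2*s)*(4*s - 5)*(4*s + 3)*uppergamma(2*s, 1) - 4*2**(2*s)*(4*s + 3) + sqrt(2)*(4*s - 5))/(4**s*(4*s - 5)*(4*s + 3))
  -3/4 < Re(s) < 5/4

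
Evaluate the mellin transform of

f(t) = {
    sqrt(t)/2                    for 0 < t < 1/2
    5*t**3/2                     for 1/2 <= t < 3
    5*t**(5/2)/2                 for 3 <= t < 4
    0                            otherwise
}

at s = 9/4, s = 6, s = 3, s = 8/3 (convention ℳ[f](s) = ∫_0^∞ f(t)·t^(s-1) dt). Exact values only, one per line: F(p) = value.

integrate the 3 segments split at 1/2, 3, then add the results
on [0, 1/2): add ∫ sqrt(t)/2·t^(s-1) dt
segment [1/2, 3) carries 5*t**3/2; integrate it
over [3, 4), the kernel integral of 5*t**(5/2)/2 enters the sum

F(9/4) = -810*3**(3/4)/19 - 5*2**(3/4)/672 + 2**(1/4)/44 + 810*3**(1/4)/7 + 5120*sqrt(2)/19
F(6) = -32805*sqrt(3)/17 + sqrt(2)/1664 + 6896401835/156672
F(3) = -1215*sqrt(3)/11 + sqrt(2)/112 + 10430345/8448
F(8/3) = -3645*3**(1/6)/31 + 3*2**(5/6)/304 + 3645*3**(2/3)/34 + 33422895*2**(1/3)/67456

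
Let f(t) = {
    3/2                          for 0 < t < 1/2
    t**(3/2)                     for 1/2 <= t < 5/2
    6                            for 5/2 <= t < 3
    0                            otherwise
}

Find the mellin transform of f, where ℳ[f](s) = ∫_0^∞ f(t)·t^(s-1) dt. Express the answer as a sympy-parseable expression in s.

linearity at 1/2, 5/2 turns ℳ[f](s) into 3 summed integrals
for t in [0, 1/2): the term is ∫ 3/2·t^(s-1)
∫ over [1/2, 5/2) of t**(3/2)·t^(s-1) joins the sum
segment 5/2 to 3 holds 6; add its integral

(-24*5**s*s + 5*sqrt(10)*5**s*s - 36*5**s + 24*6**s*s + 36*6**s - sqrt(2)*s + 6*s + 9)/(2*2**s*s*(2*s + 3))
  Re(s) > 0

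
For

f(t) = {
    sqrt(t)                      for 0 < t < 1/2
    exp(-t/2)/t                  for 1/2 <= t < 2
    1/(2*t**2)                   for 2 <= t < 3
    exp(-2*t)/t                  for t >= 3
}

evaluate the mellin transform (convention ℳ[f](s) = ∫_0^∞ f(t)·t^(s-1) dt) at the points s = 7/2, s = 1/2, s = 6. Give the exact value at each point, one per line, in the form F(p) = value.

strip the shared t-power: t**(3/2) on [0, 1/2); exp(-t/2) on [1/2, 2); 1/(2*t) on [2, 3); …
cuts at 1/2, 2, 3: linearity sums the 4 kernel integrals
the [0, 1/2) slice contributes ∫ sqrt(t)·t^(s-1) dt
piece [1/2, 2): integrate exp(-t/2)/t against the kernel
on [2, 3) integrate f = 1/(2*t**2) against the kernel
over [3, ∞), the kernel integral of exp(-2*t)/t enters the sum

F(7/2) = -10*sqrt(2)*exp(-1) - 3*sqrt(2)*sqrt(pi)*erfc(1) - 2*sqrt(2)/3 + 3*sqrt(2)*sqrt(pi)*erfc(sqrt(6))/32 + 15*sqrt(3)*exp(-6)/8 + 1/64 + sqrt(3) + 3*sqrt(2)*sqrt(pi)*erfc(1/2) + 7*sqrt(2)*exp(-1/4)/2
F(1/2) = -sqrt(2)*sqrt(pi)*erfc(1/2) - sqrt(2)*exp(-1) - sqrt(3)/27 - 2*sqrt(2)*sqrt(pi)*erfc(sqrt(6)) + 2*sqrt(3)*exp(-6)/3 + sqrt(2)/12 + sqrt(2)*sqrt(pi)*erfc(1) + 1/2 + 2*sqrt(2)*exp(-1/4)
F(6) = -2080*exp(-1) + sqrt(2)/832 + 345*exp(-6)/4 + 65/8 + 7889*exp(-1/4)/8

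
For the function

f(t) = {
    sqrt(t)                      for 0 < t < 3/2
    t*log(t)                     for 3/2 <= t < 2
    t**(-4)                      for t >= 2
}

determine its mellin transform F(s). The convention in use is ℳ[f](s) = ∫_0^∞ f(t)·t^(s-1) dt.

slice at 3/2, 2, transform all 3 pieces, and sum them
∫ sqrt(t)·t^(s-1) over [0, 3/2)
[3/2, 2) adds the kernel integral of t*log(t)
piece [2, ∞): integrate t**(-4) against the kernel

(-32*2**(2*s)*(s - 4)*(2*s + 1) + 3**s*s*(s - 4)*(2*s + 1)*(-24*log(3) + 24*log(2)) + 3**s*(s - 4)*(2*s + 1)*(-24*log(3) + 24*log(2)) + 24*3**s*(s - 4)*(2*s + 1) + 16*3**s*sqrt(6)*(s - 4)*(s**2 + 2*s + 1) + 32*4**s*s*(s - 4)*(2*s + 1)*log(2) + 32*4**s*(s - 4)*(2*s + 1)*log(2) - 4**s*(2*s + 1)*(s**2 + 2*s + 1))/(16*2**s*(s - 4)*(2*s + 1)*(s**2 + 2*s + 1))
  -1/2 < Re(s) < 4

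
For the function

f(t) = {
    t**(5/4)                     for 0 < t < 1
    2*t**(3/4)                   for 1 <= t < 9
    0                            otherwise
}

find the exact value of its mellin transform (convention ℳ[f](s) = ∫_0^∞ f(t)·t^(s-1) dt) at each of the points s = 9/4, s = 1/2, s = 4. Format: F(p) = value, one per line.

back out the shared t-power: t**(3/4) on [0, 1); 2*t**(1/4) on [1, 9)
remove the power substitution first: t**(3/2) on [0, 1); 2*sqrt(t) on [1, 3)
along the cuts 1, ℳ[f](s) splits into 2 integrals
∫ t**(5/4)·t^(s-1) over [0, 1)
the [1, 9) slice contributes ∫ 2*t**(3/4)·t^(s-1) dt

F(9/4) = 10198/21
F(1/2) = -36/35 + 72*sqrt(3)/5
F(4) = -92/399 + 157464*sqrt(3)/19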